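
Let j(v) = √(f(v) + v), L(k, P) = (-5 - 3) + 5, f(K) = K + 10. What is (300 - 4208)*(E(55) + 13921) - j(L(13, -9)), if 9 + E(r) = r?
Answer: -54583038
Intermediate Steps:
E(r) = -9 + r
f(K) = 10 + K
L(k, P) = -3 (L(k, P) = -8 + 5 = -3)
j(v) = √(10 + 2*v) (j(v) = √((10 + v) + v) = √(10 + 2*v))
(300 - 4208)*(E(55) + 13921) - j(L(13, -9)) = (300 - 4208)*((-9 + 55) + 13921) - √(10 + 2*(-3)) = -3908*(46 + 13921) - √(10 - 6) = -3908*13967 - √4 = -54583036 - 1*2 = -54583036 - 2 = -54583038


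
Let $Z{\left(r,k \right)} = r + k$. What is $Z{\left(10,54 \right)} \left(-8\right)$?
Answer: $-512$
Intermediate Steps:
$Z{\left(r,k \right)} = k + r$
$Z{\left(10,54 \right)} \left(-8\right) = \left(54 + 10\right) \left(-8\right) = 64 \left(-8\right) = -512$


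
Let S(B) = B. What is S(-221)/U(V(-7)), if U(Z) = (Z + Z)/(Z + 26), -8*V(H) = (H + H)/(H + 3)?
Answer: 90389/14 ≈ 6456.4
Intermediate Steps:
V(H) = -H/(4*(3 + H)) (V(H) = -(H + H)/(8*(H + 3)) = -2*H/(8*(3 + H)) = -H/(4*(3 + H)))
U(Z) = 2*Z/(26 + Z) (U(Z) = (2*Z)/(26 + Z) = 2*Z/(26 + Z))
S(-221)/U(V(-7)) = -(-45968/7 - 1768/(12 + 4*(-7))) = -(-45968/7 - 1768/(12 - 28)) = -221/(2*(-1*(-7)/(-16))/(26 - 1*(-7)/(-16))) = -221/(2*(-1*(-7)*(-1/16))/(26 - 1*(-7)*(-1/16))) = -221/(2*(-7/16)/(26 - 7/16)) = -221/(2*(-7/16)/(409/16)) = -221/(2*(-7/16)*(16/409)) = -221/(-14/409) = -221*(-409/14) = 90389/14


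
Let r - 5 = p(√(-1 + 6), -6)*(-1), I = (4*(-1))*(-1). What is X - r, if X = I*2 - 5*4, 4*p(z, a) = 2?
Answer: -33/2 ≈ -16.500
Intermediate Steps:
p(z, a) = ½ (p(z, a) = (¼)*2 = ½)
I = 4 (I = -4*(-1) = 4)
r = 9/2 (r = 5 + (½)*(-1) = 5 - ½ = 9/2 ≈ 4.5000)
X = -12 (X = 4*2 - 5*4 = 8 - 20 = -12)
X - r = -12 - 1*9/2 = -12 - 9/2 = -33/2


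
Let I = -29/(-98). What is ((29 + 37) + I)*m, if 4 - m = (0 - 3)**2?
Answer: -32485/98 ≈ -331.48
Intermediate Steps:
m = -5 (m = 4 - (0 - 3)**2 = 4 - 1*(-3)**2 = 4 - 1*9 = 4 - 9 = -5)
I = 29/98 (I = -29*(-1/98) = 29/98 ≈ 0.29592)
((29 + 37) + I)*m = ((29 + 37) + 29/98)*(-5) = (66 + 29/98)*(-5) = (6497/98)*(-5) = -32485/98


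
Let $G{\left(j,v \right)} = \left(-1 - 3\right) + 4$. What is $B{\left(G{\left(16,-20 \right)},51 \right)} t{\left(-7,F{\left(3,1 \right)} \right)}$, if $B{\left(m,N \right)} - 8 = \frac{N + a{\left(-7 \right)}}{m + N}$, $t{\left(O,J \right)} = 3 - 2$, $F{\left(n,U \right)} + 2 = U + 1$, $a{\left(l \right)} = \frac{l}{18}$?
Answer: $\frac{8255}{918} \approx 8.9924$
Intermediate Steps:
$a{\left(l \right)} = \frac{l}{18}$ ($a{\left(l \right)} = l \frac{1}{18} = \frac{l}{18}$)
$G{\left(j,v \right)} = 0$ ($G{\left(j,v \right)} = -4 + 4 = 0$)
$F{\left(n,U \right)} = -1 + U$ ($F{\left(n,U \right)} = -2 + \left(U + 1\right) = -2 + \left(1 + U\right) = -1 + U$)
$t{\left(O,J \right)} = 1$ ($t{\left(O,J \right)} = 3 - 2 = 1$)
$B{\left(m,N \right)} = 8 + \frac{- \frac{7}{18} + N}{N + m}$ ($B{\left(m,N \right)} = 8 + \frac{N + \frac{1}{18} \left(-7\right)}{m + N} = 8 + \frac{N - \frac{7}{18}}{N + m} = 8 + \frac{- \frac{7}{18} + N}{N + m}$)
$B{\left(G{\left(16,-20 \right)},51 \right)} t{\left(-7,F{\left(3,1 \right)} \right)} = \frac{- \frac{7}{18} + 8 \cdot 0 + 9 \cdot 51}{51 + 0} \cdot 1 = \frac{- \frac{7}{18} + 0 + 459}{51} \cdot 1 = \frac{1}{51} \cdot \frac{8255}{18} \cdot 1 = \frac{8255}{918} \cdot 1 = \frac{8255}{918}$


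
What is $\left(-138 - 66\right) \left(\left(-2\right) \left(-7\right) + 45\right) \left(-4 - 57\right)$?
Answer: $734196$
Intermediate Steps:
$\left(-138 - 66\right) \left(\left(-2\right) \left(-7\right) + 45\right) \left(-4 - 57\right) = - 204 \left(14 + 45\right) \left(-61\right) = - 204 \cdot 59 \left(-61\right) = \left(-204\right) \left(-3599\right) = 734196$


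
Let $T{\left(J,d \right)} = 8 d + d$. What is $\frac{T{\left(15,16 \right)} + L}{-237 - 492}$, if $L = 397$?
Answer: $- \frac{541}{729} \approx -0.74211$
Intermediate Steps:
$T{\left(J,d \right)} = 9 d$
$\frac{T{\left(15,16 \right)} + L}{-237 - 492} = \frac{9 \cdot 16 + 397}{-237 - 492} = \frac{144 + 397}{-729} = 541 \left(- \frac{1}{729}\right) = - \frac{541}{729}$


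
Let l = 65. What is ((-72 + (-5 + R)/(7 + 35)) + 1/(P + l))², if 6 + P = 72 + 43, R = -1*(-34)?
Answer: 1885643776/370881 ≈ 5084.2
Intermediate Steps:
R = 34
P = 109 (P = -6 + (72 + 43) = -6 + 115 = 109)
((-72 + (-5 + R)/(7 + 35)) + 1/(P + l))² = ((-72 + (-5 + 34)/(7 + 35)) + 1/(109 + 65))² = ((-72 + 29/42) + 1/174)² = (-2995/42 + 1/174)² = (-43424/609)² = 1885643776/370881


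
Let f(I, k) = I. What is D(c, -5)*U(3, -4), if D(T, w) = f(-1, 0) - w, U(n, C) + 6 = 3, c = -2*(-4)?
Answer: -12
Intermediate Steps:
c = 8
U(n, C) = -3 (U(n, C) = -6 + 3 = -3)
D(T, w) = -1 - w
D(c, -5)*U(3, -4) = (-1 - 1*(-5))*(-3) = (-1 + 5)*(-3) = 4*(-3) = -12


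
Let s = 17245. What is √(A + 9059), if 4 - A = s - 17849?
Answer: √9667 ≈ 98.321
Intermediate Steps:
A = 608 (A = 4 - (17245 - 17849) = 4 - 1*(-604) = 4 + 604 = 608)
√(A + 9059) = √(608 + 9059) = √9667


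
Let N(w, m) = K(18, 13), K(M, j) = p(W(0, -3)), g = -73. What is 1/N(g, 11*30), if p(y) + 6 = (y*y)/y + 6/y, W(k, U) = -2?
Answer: -1/11 ≈ -0.090909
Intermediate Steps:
p(y) = -6 + y + 6/y (p(y) = -6 + ((y*y)/y + 6/y) = -6 + (y²/y + 6/y) = -6 + (y + 6/y) = -6 + y + 6/y)
K(M, j) = -11 (K(M, j) = -6 - 2 + 6/(-2) = -6 - 2 + 6*(-½) = -6 - 2 - 3 = -11)
N(w, m) = -11
1/N(g, 11*30) = 1/(-11) = -1/11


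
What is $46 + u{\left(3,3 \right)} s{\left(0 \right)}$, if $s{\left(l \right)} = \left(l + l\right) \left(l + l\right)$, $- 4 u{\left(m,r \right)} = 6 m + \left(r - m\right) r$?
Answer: $46$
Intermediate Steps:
$u{\left(m,r \right)} = - \frac{3 m}{2} - \frac{r \left(r - m\right)}{4}$ ($u{\left(m,r \right)} = - \frac{6 m + \left(r - m\right) r}{4} = - \frac{6 m + r \left(r - m\right)}{4} = - \frac{3 m}{2} - \frac{r \left(r - m\right)}{4}$)
$s{\left(l \right)} = 4 l^{2}$ ($s{\left(l \right)} = 2 l 2 l = 4 l^{2}$)
$46 + u{\left(3,3 \right)} s{\left(0 \right)} = 46 + \left(\left(- \frac{3}{2}\right) 3 - \frac{3^{2}}{4} + \frac{1}{4} \cdot 3 \cdot 3\right) 4 \cdot 0^{2} = 46 + \left(- \frac{9}{2} - \frac{9}{4} + \frac{9}{4}\right) 4 \cdot 0 = 46 + \left(- \frac{9}{2} - \frac{9}{4} + \frac{9}{4}\right) 0 = 46 - 0 = 46 + 0 = 46$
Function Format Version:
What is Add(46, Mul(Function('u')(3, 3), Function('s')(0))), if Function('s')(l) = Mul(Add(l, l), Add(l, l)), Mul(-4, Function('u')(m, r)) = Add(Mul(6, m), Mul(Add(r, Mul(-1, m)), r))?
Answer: 46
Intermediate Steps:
Function('u')(m, r) = Add(Mul(Rational(-3, 2), m), Mul(Rational(-1, 4), r, Add(r, Mul(-1, m)))) (Function('u')(m, r) = Mul(Rational(-1, 4), Add(Mul(6, m), Mul(Add(r, Mul(-1, m)), r))) = Mul(Rational(-1, 4), Add(Mul(6, m), Mul(r, Add(r, Mul(-1, m))))) = Add(Mul(Rational(-3, 2), m), Mul(Rational(-1, 4), r, Add(r, Mul(-1, m)))))
Function('s')(l) = Mul(4, Pow(l, 2)) (Function('s')(l) = Mul(Mul(2, l), Mul(2, l)) = Mul(4, Pow(l, 2)))
Add(46, Mul(Function('u')(3, 3), Function('s')(0))) = Add(46, Mul(Add(Mul(Rational(-3, 2), 3), Mul(Rational(-1, 4), Pow(3, 2)), Mul(Rational(1, 4), 3, 3)), Mul(4, Pow(0, 2)))) = Add(46, Mul(Add(Rational(-9, 2), Mul(Rational(-1, 4), 9), Rational(9, 4)), Mul(4, 0))) = Add(46, Mul(Add(Rational(-9, 2), Rational(-9, 4), Rational(9, 4)), 0)) = Add(46, Mul(Rational(-9, 2), 0)) = Add(46, 0) = 46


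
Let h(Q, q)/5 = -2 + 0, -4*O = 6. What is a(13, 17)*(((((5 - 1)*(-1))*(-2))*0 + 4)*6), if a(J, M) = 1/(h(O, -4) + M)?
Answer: 24/7 ≈ 3.4286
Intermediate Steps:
O = -3/2 (O = -¼*6 = -3/2 ≈ -1.5000)
h(Q, q) = -10 (h(Q, q) = 5*(-2 + 0) = 5*(-2) = -10)
a(J, M) = 1/(-10 + M)
a(13, 17)*(((((5 - 1)*(-1))*(-2))*0 + 4)*6) = (((((5 - 1)*(-1))*(-2))*0 + 4)*6)/(-10 + 17) = ((((4*(-1))*(-2))*0 + 4)*6)/7 = ((-4*(-2)*0 + 4)*6)/7 = ((8*0 + 4)*6)/7 = ((0 + 4)*6)/7 = (4*6)/7 = (⅐)*24 = 24/7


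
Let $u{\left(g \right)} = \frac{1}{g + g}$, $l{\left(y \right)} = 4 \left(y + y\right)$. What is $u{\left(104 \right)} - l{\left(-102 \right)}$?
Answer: $\frac{169729}{208} \approx 816.0$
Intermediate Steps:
$l{\left(y \right)} = 8 y$ ($l{\left(y \right)} = 4 \cdot 2 y = 8 y$)
$u{\left(g \right)} = \frac{1}{2 g}$
$u{\left(104 \right)} - l{\left(-102 \right)} = \frac{1}{2 \cdot 104} - 8 \left(-102\right) = \frac{1}{2} \cdot \frac{1}{104} - -816 = \frac{1}{208} + 816 = \frac{169729}{208}$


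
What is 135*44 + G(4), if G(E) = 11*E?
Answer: 5984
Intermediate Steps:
135*44 + G(4) = 135*44 + 11*4 = 5940 + 44 = 5984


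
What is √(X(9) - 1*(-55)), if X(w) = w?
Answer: 8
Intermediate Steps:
√(X(9) - 1*(-55)) = √(9 - 1*(-55)) = √(9 + 55) = √64 = 8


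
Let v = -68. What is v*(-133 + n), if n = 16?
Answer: 7956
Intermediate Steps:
v*(-133 + n) = -68*(-133 + 16) = -68*(-117) = 7956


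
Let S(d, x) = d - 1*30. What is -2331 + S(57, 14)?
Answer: -2304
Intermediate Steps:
S(d, x) = -30 + d (S(d, x) = d - 30 = -30 + d)
-2331 + S(57, 14) = -2331 + (-30 + 57) = -2331 + 27 = -2304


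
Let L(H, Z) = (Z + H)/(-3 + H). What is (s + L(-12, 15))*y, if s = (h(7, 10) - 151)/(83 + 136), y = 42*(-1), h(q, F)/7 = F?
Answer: 8736/365 ≈ 23.934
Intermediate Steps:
h(q, F) = 7*F
y = -42
L(H, Z) = (H + Z)/(-3 + H)
s = -27/73 (s = (7*10 - 151)/(83 + 136) = (70 - 151)/219 = -81*1/219 = -27/73 ≈ -0.36986)
(s + L(-12, 15))*y = (-27/73 + (-12 + 15)/(-3 - 12))*(-42) = (-27/73 + 3/(-15))*(-42) = (-27/73 - 1/15*3)*(-42) = (-27/73 - ⅕)*(-42) = -208/365*(-42) = 8736/365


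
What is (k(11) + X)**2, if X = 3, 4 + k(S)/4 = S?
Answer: 961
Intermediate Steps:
k(S) = -16 + 4*S
(k(11) + X)**2 = ((-16 + 4*11) + 3)**2 = ((-16 + 44) + 3)**2 = (28 + 3)**2 = 31**2 = 961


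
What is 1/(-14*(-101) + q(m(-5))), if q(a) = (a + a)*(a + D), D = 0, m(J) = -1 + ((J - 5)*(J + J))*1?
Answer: 1/21016 ≈ 4.7583e-5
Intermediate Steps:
m(J) = -1 + 2*J*(-5 + J) (m(J) = -1 + ((-5 + J)*(2*J))*1 = -1 + (2*J*(-5 + J))*1 = -1 + 2*J*(-5 + J))
q(a) = 2*a² (q(a) = (a + a)*(a + 0) = (2*a)*a = 2*a²)
1/(-14*(-101) + q(m(-5))) = 1/(-14*(-101) + 2*(-1 - 10*(-5) + 2*(-5)²)²) = 1/(1414 + 2*(-1 + 50 + 2*25)²) = 1/(1414 + 2*(-1 + 50 + 50)²) = 1/(1414 + 2*99²) = 1/(1414 + 2*9801) = 1/(1414 + 19602) = 1/21016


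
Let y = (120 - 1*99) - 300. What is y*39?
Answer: -10881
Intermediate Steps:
y = -279 (y = (120 - 99) - 300 = 21 - 300 = -279)
y*39 = -279*39 = -10881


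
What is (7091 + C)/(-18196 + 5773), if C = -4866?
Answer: -2225/12423 ≈ -0.17910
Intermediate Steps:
(7091 + C)/(-18196 + 5773) = (7091 - 4866)/(-18196 + 5773) = 2225/(-12423) = 2225*(-1/12423) = -2225/12423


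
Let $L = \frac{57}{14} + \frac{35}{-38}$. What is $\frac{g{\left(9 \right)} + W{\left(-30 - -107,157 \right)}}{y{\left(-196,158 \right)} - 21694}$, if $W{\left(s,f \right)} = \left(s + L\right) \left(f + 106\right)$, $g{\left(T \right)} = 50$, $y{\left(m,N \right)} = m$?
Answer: $- \frac{281023}{291137} \approx -0.96526$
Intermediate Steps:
$L = \frac{419}{133}$ ($L = 57 \cdot \frac{1}{14} + 35 \left(- \frac{1}{38}\right) = \frac{57}{14} - \frac{35}{38} = \frac{419}{133} \approx 3.1504$)
$W{\left(s,f \right)} = \left(106 + f\right) \left(\frac{419}{133} + s\right)$ ($W{\left(s,f \right)} = \left(s + \frac{419}{133}\right) \left(f + 106\right) = \left(\frac{419}{133} + s\right) \left(106 + f\right) = \left(106 + f\right) \left(\frac{419}{133} + s\right)$)
$\frac{g{\left(9 \right)} + W{\left(-30 - -107,157 \right)}}{y{\left(-196,158 \right)} - 21694} = \frac{50 + \left(\frac{44414}{133} + 106 \left(-30 - -107\right) + \frac{419}{133} \cdot 157 + 157 \left(-30 - -107\right)\right)}{-196 - 21694} = \frac{50 + \left(\frac{44414}{133} + 106 \left(-30 + 107\right) + \frac{65783}{133} + 157 \left(-30 + 107\right)\right)}{-21890} = \left(50 + \left(\frac{44414}{133} + 106 \cdot 77 + \frac{65783}{133} + 157 \cdot 77\right)\right) \left(- \frac{1}{21890}\right) = \left(50 + \left(\frac{44414}{133} + 8162 + \frac{65783}{133} + 12089\right)\right) \left(- \frac{1}{21890}\right) = \left(50 + \frac{2803580}{133}\right) \left(- \frac{1}{21890}\right) = \frac{2810230}{133} \left(- \frac{1}{21890}\right) = - \frac{281023}{291137}$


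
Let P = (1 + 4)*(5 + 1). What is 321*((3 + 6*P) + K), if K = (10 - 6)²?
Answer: 63879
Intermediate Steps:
P = 30 (P = 5*6 = 30)
K = 16 (K = 4² = 16)
321*((3 + 6*P) + K) = 321*((3 + 6*30) + 16) = 321*((3 + 180) + 16) = 321*(183 + 16) = 321*199 = 63879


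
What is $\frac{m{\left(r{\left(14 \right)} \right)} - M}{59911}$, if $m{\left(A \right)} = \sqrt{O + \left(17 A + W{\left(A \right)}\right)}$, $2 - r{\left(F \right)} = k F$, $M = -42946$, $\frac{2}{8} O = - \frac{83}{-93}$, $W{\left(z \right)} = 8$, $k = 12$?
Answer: $\frac{42946}{59911} + \frac{i \sqrt{24307410}}{5571723} \approx 0.71683 + 0.00088487 i$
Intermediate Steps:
$O = \frac{332}{93}$ ($O = 4 \left(- \frac{83}{-93}\right) = 4 \left(\left(-83\right) \left(- \frac{1}{93}\right)\right) = 4 \cdot \frac{83}{93} = \frac{332}{93} \approx 3.5699$)
$r{\left(F \right)} = 2 - 12 F$
$m{\left(A \right)} = \sqrt{\frac{1076}{93} + 17 A}$ ($m{\left(A \right)} = \sqrt{\frac{332}{93} + \left(17 A + 8\right)} = \sqrt{\frac{332}{93} + \left(8 + 17 A\right)} = \sqrt{\frac{1076}{93} + 17 A}$)
$\frac{m{\left(r{\left(14 \right)} \right)} - M}{59911} = \frac{\frac{\sqrt{100068 + 147033 \left(2 - 168\right)}}{93} - -42946}{59911} = \left(\frac{\sqrt{100068 + 147033 \left(2 - 168\right)}}{93} + 42946\right) \frac{1}{59911} = \left(\frac{\sqrt{100068 + 147033 \left(-166\right)}}{93} + 42946\right) \frac{1}{59911} = \left(\frac{\sqrt{100068 - 24407478}}{93} + 42946\right) \frac{1}{59911} = \left(\frac{\sqrt{-24307410}}{93} + 42946\right) \frac{1}{59911} = \left(\frac{i \sqrt{24307410}}{93} + 42946\right) \frac{1}{59911} = \left(42946 + \frac{i \sqrt{24307410}}{93}\right) \frac{1}{59911} = \frac{42946}{59911} + \frac{i \sqrt{24307410}}{5571723}$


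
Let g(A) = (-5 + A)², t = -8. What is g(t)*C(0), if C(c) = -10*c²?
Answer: 0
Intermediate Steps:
g(t)*C(0) = (-5 - 8)²*(-10*0²) = (-13)²*(-10*0) = 169*0 = 0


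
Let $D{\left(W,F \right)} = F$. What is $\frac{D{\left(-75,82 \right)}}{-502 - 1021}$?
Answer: $- \frac{82}{1523} \approx -0.053841$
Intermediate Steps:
$\frac{D{\left(-75,82 \right)}}{-502 - 1021} = \frac{82}{-502 - 1021} = \frac{82}{-1523} = 82 \left(- \frac{1}{1523}\right) = - \frac{82}{1523}$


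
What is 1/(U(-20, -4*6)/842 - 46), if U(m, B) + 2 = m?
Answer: -421/19377 ≈ -0.021727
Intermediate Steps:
U(m, B) = -2 + m
1/(U(-20, -4*6)/842 - 46) = 1/((-2 - 20)/842 - 46) = 1/(-22*1/842 - 46) = 1/(-11/421 - 46) = 1/(-19377/421) = -421/19377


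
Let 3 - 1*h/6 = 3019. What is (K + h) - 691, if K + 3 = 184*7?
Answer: -17502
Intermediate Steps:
h = -18096 (h = 18 - 6*3019 = 18 - 18114 = -18096)
K = 1285 (K = -3 + 184*7 = -3 + 1288 = 1285)
(K + h) - 691 = (1285 - 18096) - 691 = -16811 - 691 = -17502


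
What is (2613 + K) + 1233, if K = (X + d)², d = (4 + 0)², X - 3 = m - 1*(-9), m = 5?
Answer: 4935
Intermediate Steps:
X = 17 (X = 3 + (5 - 1*(-9)) = 3 + (5 + 9) = 3 + 14 = 17)
d = 16 (d = 4² = 16)
K = 1089 (K = (17 + 16)² = 33² = 1089)
(2613 + K) + 1233 = (2613 + 1089) + 1233 = 3702 + 1233 = 4935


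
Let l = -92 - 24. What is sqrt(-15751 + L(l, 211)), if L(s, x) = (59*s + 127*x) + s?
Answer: 3*sqrt(454) ≈ 63.922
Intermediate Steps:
l = -116
L(s, x) = 60*s + 127*x
sqrt(-15751 + L(l, 211)) = sqrt(-15751 + (60*(-116) + 127*211)) = sqrt(-15751 + (-6960 + 26797)) = sqrt(-15751 + 19837) = sqrt(4086) = 3*sqrt(454)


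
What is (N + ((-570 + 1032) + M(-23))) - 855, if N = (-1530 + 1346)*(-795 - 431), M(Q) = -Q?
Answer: 225214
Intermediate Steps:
N = 225584 (N = -184*(-1226) = 225584)
(N + ((-570 + 1032) + M(-23))) - 855 = (225584 + ((-570 + 1032) - 1*(-23))) - 855 = (225584 + (462 + 23)) - 855 = (225584 + 485) - 855 = 226069 - 855 = 225214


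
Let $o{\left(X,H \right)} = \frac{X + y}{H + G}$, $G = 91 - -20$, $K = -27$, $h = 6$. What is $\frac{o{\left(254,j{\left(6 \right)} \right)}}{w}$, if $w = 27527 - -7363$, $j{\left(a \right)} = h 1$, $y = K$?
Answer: $\frac{227}{4082130} \approx 5.5608 \cdot 10^{-5}$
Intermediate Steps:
$y = -27$
$G = 111$ ($G = 91 + 20 = 111$)
$j{\left(a \right)} = 6$ ($j{\left(a \right)} = 6 \cdot 1 = 6$)
$o{\left(X,H \right)} = \frac{-27 + X}{111 + H}$ ($o{\left(X,H \right)} = \frac{X - 27}{H + 111} = \frac{-27 + X}{111 + H}$)
$w = 34890$ ($w = 27527 + 7363 = 34890$)
$\frac{o{\left(254,j{\left(6 \right)} \right)}}{w} = \frac{\frac{1}{111 + 6} \left(-27 + 254\right)}{34890} = \frac{1}{117} \cdot 227 \cdot \frac{1}{34890} = \frac{227}{117} \cdot \frac{1}{34890} = \frac{227}{4082130}$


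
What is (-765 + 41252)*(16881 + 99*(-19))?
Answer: 607305000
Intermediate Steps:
(-765 + 41252)*(16881 + 99*(-19)) = 40487*(16881 - 1881) = 40487*15000 = 607305000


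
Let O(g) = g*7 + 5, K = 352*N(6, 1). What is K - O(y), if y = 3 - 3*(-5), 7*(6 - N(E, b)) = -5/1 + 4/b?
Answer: 14219/7 ≈ 2031.3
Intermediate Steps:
N(E, b) = 47/7 - 4/(7*b) (N(E, b) = 6 - (-5/1 + 4/b)/7 = 6 - (-5*1 + 4/b)/7 = 6 - (-5 + 4/b)/7 = 6 + (5/7 - 4/(7*b)) = 47/7 - 4/(7*b))
y = 18 (y = 3 + 15 = 18)
K = 15136/7 (K = 352*((⅐)*(-4 + 47*1)/1) = 352*((⅐)*1*(-4 + 47)) = 352*((⅐)*1*43) = 352*(43/7) = 15136/7 ≈ 2162.3)
O(g) = 5 + 7*g (O(g) = 7*g + 5 = 5 + 7*g)
K - O(y) = 15136/7 - (5 + 7*18) = 15136/7 - (5 + 126) = 15136/7 - 1*131 = 15136/7 - 131 = 14219/7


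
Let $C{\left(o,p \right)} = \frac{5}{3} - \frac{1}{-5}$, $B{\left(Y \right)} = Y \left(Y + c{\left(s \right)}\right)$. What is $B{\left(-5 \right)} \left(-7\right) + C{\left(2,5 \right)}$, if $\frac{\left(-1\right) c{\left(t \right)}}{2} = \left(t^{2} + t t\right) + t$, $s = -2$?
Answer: $- \frac{8897}{15} \approx -593.13$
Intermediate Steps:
$c{\left(t \right)} = - 4 t^{2} - 2 t$ ($c{\left(t \right)} = - 2 \left(\left(t^{2} + t t\right) + t\right) = - 2 \left(\left(t^{2} + t^{2}\right) + t\right) = - 2 \left(2 t^{2} + t\right) = - 2 \left(t + 2 t^{2}\right) = - 4 t^{2} - 2 t$)
$B{\left(Y \right)} = Y \left(-12 + Y\right)$ ($B{\left(Y \right)} = Y \left(Y - - 4 \left(1 + 2 \left(-2\right)\right)\right) = Y \left(Y - - 4 \left(1 - 4\right)\right) = Y \left(Y - \left(-4\right) \left(-3\right)\right) = Y \left(Y - 12\right) = Y \left(-12 + Y\right)$)
$C{\left(o,p \right)} = \frac{28}{15}$ ($C{\left(o,p \right)} = 5 \cdot \frac{1}{3} - - \frac{1}{5} = \frac{5}{3} + \frac{1}{5} = \frac{28}{15}$)
$B{\left(-5 \right)} \left(-7\right) + C{\left(2,5 \right)} = - 5 \left(-12 - 5\right) \left(-7\right) + \frac{28}{15} = \left(-5\right) \left(-17\right) \left(-7\right) + \frac{28}{15} = 85 \left(-7\right) + \frac{28}{15} = -595 + \frac{28}{15} = - \frac{8897}{15}$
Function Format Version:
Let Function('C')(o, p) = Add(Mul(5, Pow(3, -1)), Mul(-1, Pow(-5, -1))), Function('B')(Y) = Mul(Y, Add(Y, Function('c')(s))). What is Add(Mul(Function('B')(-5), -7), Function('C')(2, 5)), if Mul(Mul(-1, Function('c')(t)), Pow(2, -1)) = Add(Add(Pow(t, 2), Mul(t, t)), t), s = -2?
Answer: Rational(-8897, 15) ≈ -593.13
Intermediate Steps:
Function('c')(t) = Add(Mul(-4, Pow(t, 2)), Mul(-2, t)) (Function('c')(t) = Mul(-2, Add(Add(Pow(t, 2), Mul(t, t)), t)) = Mul(-2, Add(Add(Pow(t, 2), Pow(t, 2)), t)) = Mul(-2, Add(Mul(2, Pow(t, 2)), t)) = Mul(-2, Add(t, Mul(2, Pow(t, 2)))) = Add(Mul(-4, Pow(t, 2)), Mul(-2, t)))
Function('B')(Y) = Mul(Y, Add(-12, Y)) (Function('B')(Y) = Mul(Y, Add(Y, Mul(-2, -2, Add(1, Mul(2, -2))))) = Mul(Y, Add(Y, Mul(-2, -2, Add(1, -4)))) = Mul(Y, Add(Y, Mul(-2, -2, -3))) = Mul(Y, Add(Y, -12)) = Mul(Y, Add(-12, Y)))
Function('C')(o, p) = Rational(28, 15) (Function('C')(o, p) = Add(Mul(5, Rational(1, 3)), Mul(-1, Rational(-1, 5))) = Add(Rational(5, 3), Rational(1, 5)) = Rational(28, 15))
Add(Mul(Function('B')(-5), -7), Function('C')(2, 5)) = Add(Mul(Mul(-5, Add(-12, -5)), -7), Rational(28, 15)) = Add(Mul(Mul(-5, -17), -7), Rational(28, 15)) = Add(Mul(85, -7), Rational(28, 15)) = Add(-595, Rational(28, 15)) = Rational(-8897, 15)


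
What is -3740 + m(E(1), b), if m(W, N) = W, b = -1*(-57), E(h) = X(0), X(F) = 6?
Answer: -3734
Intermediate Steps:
E(h) = 6
b = 57
-3740 + m(E(1), b) = -3740 + 6 = -3734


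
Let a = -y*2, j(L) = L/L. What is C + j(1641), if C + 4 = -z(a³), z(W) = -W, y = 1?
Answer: -11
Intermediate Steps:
j(L) = 1
a = -2 (a = -1*1*2 = -1*2 = -2)
C = -12 (C = -4 - (-1)*(-2)³ = -4 - (-1)*(-8) = -4 - 1*8 = -4 - 8 = -12)
C + j(1641) = -12 + 1 = -11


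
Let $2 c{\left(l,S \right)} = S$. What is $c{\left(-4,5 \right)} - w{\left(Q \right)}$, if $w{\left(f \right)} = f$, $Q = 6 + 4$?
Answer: $- \frac{15}{2} \approx -7.5$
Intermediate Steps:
$Q = 10$
$c{\left(l,S \right)} = \frac{S}{2}$
$c{\left(-4,5 \right)} - w{\left(Q \right)} = \frac{1}{2} \cdot 5 - 10 = \frac{5}{2} - 10 = - \frac{15}{2}$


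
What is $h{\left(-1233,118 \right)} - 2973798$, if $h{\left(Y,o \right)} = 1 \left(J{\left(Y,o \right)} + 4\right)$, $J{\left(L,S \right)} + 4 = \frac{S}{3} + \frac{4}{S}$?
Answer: $- \frac{526355278}{177} \approx -2.9738 \cdot 10^{6}$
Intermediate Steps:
$J{\left(L,S \right)} = -4 + \frac{4}{S} + \frac{S}{3}$ ($J{\left(L,S \right)} = -4 + \left(\frac{S}{3} + \frac{4}{S}\right) = -4 + \left(\frac{4}{S} + \frac{S}{3}\right) = -4 + \frac{4}{S} + \frac{S}{3}$)
$h{\left(Y,o \right)} = \frac{4}{o} + \frac{o}{3}$ ($h{\left(Y,o \right)} = 1 \left(\left(-4 + \frac{4}{o} + \frac{o}{3}\right) + 4\right) = 1 \left(\frac{4}{o} + \frac{o}{3}\right) = \frac{4}{o} + \frac{o}{3}$)
$h{\left(-1233,118 \right)} - 2973798 = \left(\frac{4}{118} + \frac{1}{3} \cdot 118\right) - 2973798 = \left(4 \cdot \frac{1}{118} + \frac{118}{3}\right) - 2973798 = \left(\frac{2}{59} + \frac{118}{3}\right) - 2973798 = \frac{6968}{177} - 2973798 = - \frac{526355278}{177}$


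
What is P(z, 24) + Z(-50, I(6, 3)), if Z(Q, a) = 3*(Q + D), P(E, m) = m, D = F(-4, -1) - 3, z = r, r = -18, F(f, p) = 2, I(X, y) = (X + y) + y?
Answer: -129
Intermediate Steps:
I(X, y) = X + 2*y
z = -18
D = -1 (D = 2 - 3 = -1)
Z(Q, a) = -3 + 3*Q (Z(Q, a) = 3*(Q - 1) = 3*(-1 + Q) = -3 + 3*Q)
P(z, 24) + Z(-50, I(6, 3)) = 24 + (-3 + 3*(-50)) = 24 + (-3 - 150) = 24 - 153 = -129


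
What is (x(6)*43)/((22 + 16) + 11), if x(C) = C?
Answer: 258/49 ≈ 5.2653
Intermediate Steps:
(x(6)*43)/((22 + 16) + 11) = (6*43)/((22 + 16) + 11) = 258/(38 + 11) = 258/49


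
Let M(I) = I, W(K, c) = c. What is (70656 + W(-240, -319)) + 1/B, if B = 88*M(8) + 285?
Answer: 69563294/989 ≈ 70337.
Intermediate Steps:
B = 989 (B = 88*8 + 285 = 704 + 285 = 989)
(70656 + W(-240, -319)) + 1/B = (70656 - 319) + 1/989 = 70337 + 1/989 = 69563294/989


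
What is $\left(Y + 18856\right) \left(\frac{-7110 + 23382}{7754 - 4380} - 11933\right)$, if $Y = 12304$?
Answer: $- \frac{627027538600}{1687} \approx -3.7168 \cdot 10^{8}$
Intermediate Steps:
$\left(Y + 18856\right) \left(\frac{-7110 + 23382}{7754 - 4380} - 11933\right) = \left(12304 + 18856\right) \left(\frac{-7110 + 23382}{7754 - 4380} - 11933\right) = 31160 \left(\frac{16272}{3374} - 11933\right) = 31160 \left(16272 \cdot \frac{1}{3374} - 11933\right) = 31160 \left(\frac{8136}{1687} - 11933\right) = 31160 \left(- \frac{20122835}{1687}\right) = - \frac{627027538600}{1687}$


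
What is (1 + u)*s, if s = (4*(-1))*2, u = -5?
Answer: 32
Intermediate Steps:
s = -8 (s = -4*2 = -8)
(1 + u)*s = (1 - 5)*(-8) = -4*(-8) = 32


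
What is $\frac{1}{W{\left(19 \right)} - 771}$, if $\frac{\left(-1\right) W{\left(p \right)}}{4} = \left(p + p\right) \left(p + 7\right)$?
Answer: $- \frac{1}{4723} \approx -0.00021173$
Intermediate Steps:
$W{\left(p \right)} = - 8 p \left(7 + p\right)$ ($W{\left(p \right)} = - 4 \left(p + p\right) \left(p + 7\right) = - 4 \cdot 2 p \left(7 + p\right) = - 8 p \left(7 + p\right)$)
$\frac{1}{W{\left(19 \right)} - 771} = \frac{1}{\left(-8\right) 19 \left(7 + 19\right) - 771} = \frac{1}{\left(-8\right) 19 \cdot 26 - 771} = \frac{1}{-3952 - 771} = \frac{1}{-4723} = - \frac{1}{4723}$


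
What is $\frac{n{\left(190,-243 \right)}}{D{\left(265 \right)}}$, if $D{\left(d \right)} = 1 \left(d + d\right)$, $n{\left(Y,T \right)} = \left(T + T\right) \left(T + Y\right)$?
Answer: $\frac{243}{5} \approx 48.6$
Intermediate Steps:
$n{\left(Y,T \right)} = 2 T \left(T + Y\right)$
$D{\left(d \right)} = 2 d$ ($D{\left(d \right)} = 1 \cdot 2 d = 2 d$)
$\frac{n{\left(190,-243 \right)}}{D{\left(265 \right)}} = \frac{2 \left(-243\right) \left(-243 + 190\right)}{2 \cdot 265} = \frac{2 \left(-243\right) \left(-53\right)}{530} = 25758 \cdot \frac{1}{530} = \frac{243}{5}$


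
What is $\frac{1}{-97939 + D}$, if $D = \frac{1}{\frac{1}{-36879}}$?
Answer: $- \frac{1}{134818} \approx -7.4174 \cdot 10^{-6}$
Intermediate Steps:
$D = -36879$ ($D = \frac{1}{- \frac{1}{36879}} = -36879$)
$\frac{1}{-97939 + D} = \frac{1}{-97939 - 36879} = \frac{1}{-134818} = - \frac{1}{134818}$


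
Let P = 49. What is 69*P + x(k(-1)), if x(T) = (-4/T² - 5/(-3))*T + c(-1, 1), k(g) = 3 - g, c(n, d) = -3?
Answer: 10151/3 ≈ 3383.7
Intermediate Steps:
x(T) = -3 + T*(5/3 - 4/T²) (x(T) = (-4/T² - 5/(-3))*T - 3 = (-4/T² - 5*(-⅓))*T - 3 = (-4/T² + 5/3)*T - 3 = (5/3 - 4/T²)*T - 3 = T*(5/3 - 4/T²) - 3 = -3 + T*(5/3 - 4/T²))
69*P + x(k(-1)) = 69*49 + (-3 - 4/(3 - 1*(-1)) + 5*(3 - 1*(-1))/3) = 3381 + (-3 - 4/(3 + 1) + 5*(3 + 1)/3) = 3381 + (-3 - 4/4 + (5/3)*4) = 3381 + (-3 - 4*¼ + 20/3) = 3381 + (-3 - 1 + 20/3) = 3381 + 8/3 = 10151/3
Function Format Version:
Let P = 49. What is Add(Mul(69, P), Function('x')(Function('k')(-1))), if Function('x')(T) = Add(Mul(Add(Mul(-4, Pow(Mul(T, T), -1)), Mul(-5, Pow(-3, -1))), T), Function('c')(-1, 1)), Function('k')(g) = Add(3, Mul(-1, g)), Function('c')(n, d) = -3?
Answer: Rational(10151, 3) ≈ 3383.7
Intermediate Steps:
Function('x')(T) = Add(-3, Mul(T, Add(Rational(5, 3), Mul(-4, Pow(T, -2))))) (Function('x')(T) = Add(Mul(Add(Mul(-4, Pow(Mul(T, T), -1)), Mul(-5, Pow(-3, -1))), T), -3) = Add(Mul(Add(Mul(-4, Pow(Pow(T, 2), -1)), Mul(-5, Rational(-1, 3))), T), -3) = Add(Mul(Add(Mul(-4, Pow(T, -2)), Rational(5, 3)), T), -3) = Add(Mul(Add(Rational(5, 3), Mul(-4, Pow(T, -2))), T), -3) = Add(Mul(T, Add(Rational(5, 3), Mul(-4, Pow(T, -2)))), -3) = Add(-3, Mul(T, Add(Rational(5, 3), Mul(-4, Pow(T, -2))))))
Add(Mul(69, P), Function('x')(Function('k')(-1))) = Add(Mul(69, 49), Add(-3, Mul(-4, Pow(Add(3, Mul(-1, -1)), -1)), Mul(Rational(5, 3), Add(3, Mul(-1, -1))))) = Add(3381, Add(-3, Mul(-4, Pow(Add(3, 1), -1)), Mul(Rational(5, 3), Add(3, 1)))) = Add(3381, Add(-3, Mul(-4, Pow(4, -1)), Mul(Rational(5, 3), 4))) = Add(3381, Add(-3, Mul(-4, Rational(1, 4)), Rational(20, 3))) = Add(3381, Add(-3, -1, Rational(20, 3))) = Add(3381, Rational(8, 3)) = Rational(10151, 3)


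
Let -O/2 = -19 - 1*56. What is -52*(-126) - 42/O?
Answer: 163793/25 ≈ 6551.7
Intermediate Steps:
O = 150 (O = -2*(-19 - 1*56) = -2*(-19 - 56) = -2*(-75) = 150)
-52*(-126) - 42/O = -52*(-126) - 42/150 = 6552 - 42*1/150 = 6552 - 7/25 = 163793/25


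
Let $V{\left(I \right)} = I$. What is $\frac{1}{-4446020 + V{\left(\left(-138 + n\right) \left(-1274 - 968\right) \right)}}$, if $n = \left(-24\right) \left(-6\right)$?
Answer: $- \frac{1}{4459472} \approx -2.2424 \cdot 10^{-7}$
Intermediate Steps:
$n = 144$
$\frac{1}{-4446020 + V{\left(\left(-138 + n\right) \left(-1274 - 968\right) \right)}} = \frac{1}{-4446020 + \left(-138 + 144\right) \left(-1274 - 968\right)} = \frac{1}{-4446020 + 6 \left(-2242\right)} = \frac{1}{-4446020 - 13452} = \frac{1}{-4459472} = - \frac{1}{4459472}$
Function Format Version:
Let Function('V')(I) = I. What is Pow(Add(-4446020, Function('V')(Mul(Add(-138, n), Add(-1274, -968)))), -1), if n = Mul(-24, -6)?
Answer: Rational(-1, 4459472) ≈ -2.2424e-7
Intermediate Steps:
n = 144
Pow(Add(-4446020, Function('V')(Mul(Add(-138, n), Add(-1274, -968)))), -1) = Pow(Add(-4446020, Mul(Add(-138, 144), Add(-1274, -968))), -1) = Pow(Add(-4446020, Mul(6, -2242)), -1) = Pow(Add(-4446020, -13452), -1) = Pow(-4459472, -1) = Rational(-1, 4459472)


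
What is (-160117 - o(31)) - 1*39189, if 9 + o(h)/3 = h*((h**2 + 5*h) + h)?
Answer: -305950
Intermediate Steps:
o(h) = -27 + 3*h*(h**2 + 6*h) (o(h) = -27 + 3*(h*((h**2 + 5*h) + h)) = -27 + 3*(h*(h**2 + 6*h)) = -27 + 3*h*(h**2 + 6*h))
(-160117 - o(31)) - 1*39189 = (-160117 - (-27 + 3*31**3 + 18*31**2)) - 1*39189 = (-160117 - (-27 + 3*29791 + 18*961)) - 39189 = (-160117 - (-27 + 89373 + 17298)) - 39189 = (-160117 - 1*106644) - 39189 = (-160117 - 106644) - 39189 = -266761 - 39189 = -305950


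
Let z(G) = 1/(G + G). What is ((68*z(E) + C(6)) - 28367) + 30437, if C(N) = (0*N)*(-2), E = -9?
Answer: 18596/9 ≈ 2066.2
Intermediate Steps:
C(N) = 0 (C(N) = 0*(-2) = 0)
z(G) = 1/(2*G)
((68*z(E) + C(6)) - 28367) + 30437 = ((68*((½)/(-9)) + 0) - 28367) + 30437 = ((68*((½)*(-⅑)) + 0) - 28367) + 30437 = ((68*(-1/18) + 0) - 28367) + 30437 = ((-34/9 + 0) - 28367) + 30437 = (-34/9 - 28367) + 30437 = -255337/9 + 30437 = 18596/9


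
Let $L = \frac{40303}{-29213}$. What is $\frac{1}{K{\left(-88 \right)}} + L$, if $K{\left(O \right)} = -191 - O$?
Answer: $- \frac{4180422}{3008939} \approx -1.3893$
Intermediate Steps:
$L = - \frac{40303}{29213}$ ($L = 40303 \left(- \frac{1}{29213}\right) = - \frac{40303}{29213} \approx -1.3796$)
$\frac{1}{K{\left(-88 \right)}} + L = \frac{1}{-191 - -88} - \frac{40303}{29213} = \frac{1}{-191 + 88} - \frac{40303}{29213} = \frac{1}{-103} - \frac{40303}{29213} = - \frac{1}{103} - \frac{40303}{29213} = - \frac{4180422}{3008939}$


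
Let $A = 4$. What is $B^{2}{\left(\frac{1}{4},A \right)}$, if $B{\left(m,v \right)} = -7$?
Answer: $49$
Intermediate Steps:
$B^{2}{\left(\frac{1}{4},A \right)} = \left(-7\right)^{2} = 49$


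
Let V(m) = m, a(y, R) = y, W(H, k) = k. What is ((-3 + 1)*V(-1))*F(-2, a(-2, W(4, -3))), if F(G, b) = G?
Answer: -4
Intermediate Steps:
((-3 + 1)*V(-1))*F(-2, a(-2, W(4, -3))) = ((-3 + 1)*(-1))*(-2) = -2*(-1)*(-2) = 2*(-2) = -4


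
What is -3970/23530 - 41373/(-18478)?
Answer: 90014903/43478734 ≈ 2.0703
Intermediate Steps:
-3970/23530 - 41373/(-18478) = -3970*1/23530 - 41373*(-1/18478) = -397/2353 + 41373/18478 = 90014903/43478734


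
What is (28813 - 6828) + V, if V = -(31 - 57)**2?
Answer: 21309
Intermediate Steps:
V = -676 (V = -1*(-26)**2 = -1*676 = -676)
(28813 - 6828) + V = (28813 - 6828) - 676 = 21985 - 676 = 21309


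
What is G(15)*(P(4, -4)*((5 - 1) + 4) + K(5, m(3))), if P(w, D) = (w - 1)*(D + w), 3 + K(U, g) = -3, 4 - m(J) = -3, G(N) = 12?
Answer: -72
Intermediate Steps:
m(J) = 7 (m(J) = 4 - 1*(-3) = 4 + 3 = 7)
K(U, g) = -6 (K(U, g) = -3 - 3 = -6)
P(w, D) = (-1 + w)*(D + w)
G(15)*(P(4, -4)*((5 - 1) + 4) + K(5, m(3))) = 12*((4**2 - 1*(-4) - 1*4 - 4*4)*((5 - 1) + 4) - 6) = 12*((16 + 4 - 4 - 16)*(4 + 4) - 6) = 12*(0*8 - 6) = 12*(0 - 6) = 12*(-6) = -72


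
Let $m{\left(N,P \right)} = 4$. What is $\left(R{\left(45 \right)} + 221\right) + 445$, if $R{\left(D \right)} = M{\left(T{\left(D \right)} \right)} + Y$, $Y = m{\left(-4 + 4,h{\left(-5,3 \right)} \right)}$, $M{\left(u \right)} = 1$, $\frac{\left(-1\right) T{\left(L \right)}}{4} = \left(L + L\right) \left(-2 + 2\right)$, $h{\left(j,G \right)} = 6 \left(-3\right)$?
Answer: $671$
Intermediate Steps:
$h{\left(j,G \right)} = -18$
$T{\left(L \right)} = 0$ ($T{\left(L \right)} = - 4 \left(L + L\right) \left(-2 + 2\right) = - 4 \cdot 2 L 0 = \left(-4\right) 0 = 0$)
$Y = 4$
$R{\left(D \right)} = 5$ ($R{\left(D \right)} = 1 + 4 = 5$)
$\left(R{\left(45 \right)} + 221\right) + 445 = \left(5 + 221\right) + 445 = 226 + 445 = 671$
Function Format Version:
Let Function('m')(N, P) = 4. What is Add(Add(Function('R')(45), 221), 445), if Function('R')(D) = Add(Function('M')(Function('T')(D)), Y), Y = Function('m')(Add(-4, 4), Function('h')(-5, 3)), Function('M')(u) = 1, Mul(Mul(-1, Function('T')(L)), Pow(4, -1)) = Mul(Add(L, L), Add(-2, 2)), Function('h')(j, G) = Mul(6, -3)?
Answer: 671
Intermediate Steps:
Function('h')(j, G) = -18
Function('T')(L) = 0 (Function('T')(L) = Mul(-4, Mul(Add(L, L), Add(-2, 2))) = Mul(-4, Mul(Mul(2, L), 0)) = Mul(-4, 0) = 0)
Y = 4
Function('R')(D) = 5 (Function('R')(D) = Add(1, 4) = 5)
Add(Add(Function('R')(45), 221), 445) = Add(Add(5, 221), 445) = Add(226, 445) = 671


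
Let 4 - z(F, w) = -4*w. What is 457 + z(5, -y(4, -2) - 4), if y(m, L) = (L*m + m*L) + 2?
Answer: 501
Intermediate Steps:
y(m, L) = 2 + 2*L*m (y(m, L) = (L*m + L*m) + 2 = 2*L*m + 2 = 2 + 2*L*m)
z(F, w) = 4 + 4*w (z(F, w) = 4 - (-4)*w = 4 + 4*w)
457 + z(5, -y(4, -2) - 4) = 457 + (4 + 4*(-(2 + 2*(-2)*4) - 4)) = 457 + (4 + 4*(-(2 - 16) - 4)) = 457 + (4 + 4*(-1*(-14) - 4)) = 457 + (4 + 4*(14 - 4)) = 457 + (4 + 4*10) = 457 + (4 + 40) = 457 + 44 = 501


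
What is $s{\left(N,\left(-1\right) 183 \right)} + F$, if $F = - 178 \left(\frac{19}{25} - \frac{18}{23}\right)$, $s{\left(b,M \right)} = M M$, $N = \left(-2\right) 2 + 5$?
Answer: $\frac{19258489}{575} \approx 33493.0$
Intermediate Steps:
$N = 1$ ($N = -4 + 5 = 1$)
$s{\left(b,M \right)} = M^{2}$
$F = \frac{2314}{575}$ ($F = - 178 \left(19 \cdot \frac{1}{25} - \frac{18}{23}\right) = - 178 \left(\frac{19}{25} - \frac{18}{23}\right) = \left(-178\right) \left(- \frac{13}{575}\right) = \frac{2314}{575} \approx 4.0243$)
$s{\left(N,\left(-1\right) 183 \right)} + F = \left(\left(-1\right) 183\right)^{2} + \frac{2314}{575} = \left(-183\right)^{2} + \frac{2314}{575} = 33489 + \frac{2314}{575} = \frac{19258489}{575}$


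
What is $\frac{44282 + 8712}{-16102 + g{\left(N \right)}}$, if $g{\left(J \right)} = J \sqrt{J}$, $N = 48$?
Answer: $- \frac{213327347}{64790953} - \frac{2543712 \sqrt{3}}{64790953} \approx -3.3605$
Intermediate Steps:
$g{\left(J \right)} = J^{\frac{3}{2}}$
$\frac{44282 + 8712}{-16102 + g{\left(N \right)}} = \frac{44282 + 8712}{-16102 + 48^{\frac{3}{2}}} = \frac{52994}{-16102 + 192 \sqrt{3}}$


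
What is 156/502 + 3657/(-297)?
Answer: -298247/24849 ≈ -12.002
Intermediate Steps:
156/502 + 3657/(-297) = 156*(1/502) + 3657*(-1/297) = 78/251 - 1219/99 = -298247/24849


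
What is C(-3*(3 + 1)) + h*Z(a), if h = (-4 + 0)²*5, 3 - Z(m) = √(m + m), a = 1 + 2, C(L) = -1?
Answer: 239 - 80*√6 ≈ 43.041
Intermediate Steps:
a = 3
Z(m) = 3 - √2*√m (Z(m) = 3 - √(m + m) = 3 - √(2*m) = 3 - √2*√m)
h = 80 (h = (-4)²*5 = 16*5 = 80)
C(-3*(3 + 1)) + h*Z(a) = -1 + 80*(3 - √2*√3) = -1 + 80*(3 - √6) = -1 + (240 - 80*√6) = 239 - 80*√6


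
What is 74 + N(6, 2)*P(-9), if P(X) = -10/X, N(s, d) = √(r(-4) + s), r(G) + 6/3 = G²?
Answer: 74 + 20*√5/9 ≈ 78.969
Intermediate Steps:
r(G) = -2 + G²
N(s, d) = √(14 + s) (N(s, d) = √((-2 + (-4)²) + s) = √((-2 + 16) + s) = √(14 + s))
74 + N(6, 2)*P(-9) = 74 + √(14 + 6)*(-10/(-9)) = 74 + √20*(-10*(-⅑)) = 74 + (2*√5)*(10/9) = 74 + 20*√5/9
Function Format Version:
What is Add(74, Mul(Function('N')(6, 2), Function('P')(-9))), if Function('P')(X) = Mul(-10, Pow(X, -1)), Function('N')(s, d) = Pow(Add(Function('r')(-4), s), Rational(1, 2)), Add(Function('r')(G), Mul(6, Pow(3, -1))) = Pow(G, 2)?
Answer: Add(74, Mul(Rational(20, 9), Pow(5, Rational(1, 2)))) ≈ 78.969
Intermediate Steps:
Function('r')(G) = Add(-2, Pow(G, 2))
Function('N')(s, d) = Pow(Add(14, s), Rational(1, 2)) (Function('N')(s, d) = Pow(Add(Add(-2, Pow(-4, 2)), s), Rational(1, 2)) = Pow(Add(Add(-2, 16), s), Rational(1, 2)) = Pow(Add(14, s), Rational(1, 2)))
Add(74, Mul(Function('N')(6, 2), Function('P')(-9))) = Add(74, Mul(Pow(Add(14, 6), Rational(1, 2)), Mul(-10, Pow(-9, -1)))) = Add(74, Mul(Pow(20, Rational(1, 2)), Mul(-10, Rational(-1, 9)))) = Add(74, Mul(Mul(2, Pow(5, Rational(1, 2))), Rational(10, 9))) = Add(74, Mul(Rational(20, 9), Pow(5, Rational(1, 2))))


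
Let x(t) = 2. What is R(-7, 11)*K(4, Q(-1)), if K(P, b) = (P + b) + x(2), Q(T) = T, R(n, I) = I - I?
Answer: 0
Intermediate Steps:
R(n, I) = 0
K(P, b) = 2 + P + b (K(P, b) = (P + b) + 2 = 2 + P + b)
R(-7, 11)*K(4, Q(-1)) = 0*(2 + 4 - 1) = 0*5 = 0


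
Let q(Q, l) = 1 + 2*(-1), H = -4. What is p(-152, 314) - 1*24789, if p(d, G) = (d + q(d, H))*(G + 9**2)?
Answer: -85224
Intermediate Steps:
q(Q, l) = -1 (q(Q, l) = 1 - 2 = -1)
p(d, G) = (-1 + d)*(81 + G) (p(d, G) = (d - 1)*(G + 9**2) = (-1 + d)*(G + 81) = (-1 + d)*(81 + G))
p(-152, 314) - 1*24789 = (-81 - 1*314 + 81*(-152) + 314*(-152)) - 1*24789 = (-81 - 314 - 12312 - 47728) - 24789 = -60435 - 24789 = -85224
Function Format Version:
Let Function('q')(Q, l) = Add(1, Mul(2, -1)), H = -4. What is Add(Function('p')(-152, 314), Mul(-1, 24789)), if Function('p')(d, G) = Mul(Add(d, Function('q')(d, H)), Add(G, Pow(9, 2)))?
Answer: -85224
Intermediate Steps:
Function('q')(Q, l) = -1 (Function('q')(Q, l) = Add(1, -2) = -1)
Function('p')(d, G) = Mul(Add(-1, d), Add(81, G)) (Function('p')(d, G) = Mul(Add(d, -1), Add(G, Pow(9, 2))) = Mul(Add(-1, d), Add(G, 81)) = Mul(Add(-1, d), Add(81, G)))
Add(Function('p')(-152, 314), Mul(-1, 24789)) = Add(Add(-81, Mul(-1, 314), Mul(81, -152), Mul(314, -152)), Mul(-1, 24789)) = Add(Add(-81, -314, -12312, -47728), -24789) = Add(-60435, -24789) = -85224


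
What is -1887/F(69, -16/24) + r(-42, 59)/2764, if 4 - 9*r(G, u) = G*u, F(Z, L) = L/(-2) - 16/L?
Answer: -70320925/907974 ≈ -77.448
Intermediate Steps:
F(Z, L) = -16/L - L/2 (F(Z, L) = L*(-½) - 16/L = -L/2 - 16/L = -16/L - L/2)
r(G, u) = 4/9 - G*u/9
-1887/F(69, -16/24) + r(-42, 59)/2764 = -1887/(-16/((-16/24)) - (-8)/24) + (4/9 - ⅑*(-42)*59)/2764 = -1887/(-16/((-16*1/24)) - (-8)/24) + (4/9 + 826/3)*(1/2764) = -1887/(-16/(-⅔) - ½*(-⅔)) + (2482/9)*(1/2764) = -1887/(-16*(-3/2) + ⅓) + 1241/12438 = -1887/(24 + ⅓) + 1241/12438 = -1887/73/3 + 1241/12438 = -1887*3/73 + 1241/12438 = -5661/73 + 1241/12438 = -70320925/907974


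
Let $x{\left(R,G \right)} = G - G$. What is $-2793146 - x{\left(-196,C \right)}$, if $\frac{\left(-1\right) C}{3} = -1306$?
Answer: $-2793146$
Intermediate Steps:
$C = 3918$ ($C = \left(-3\right) \left(-1306\right) = 3918$)
$x{\left(R,G \right)} = 0$
$-2793146 - x{\left(-196,C \right)} = -2793146 - 0 = -2793146 + 0 = -2793146$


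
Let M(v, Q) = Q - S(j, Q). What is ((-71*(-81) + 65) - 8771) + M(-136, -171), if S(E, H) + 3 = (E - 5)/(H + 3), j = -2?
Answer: -74953/24 ≈ -3123.0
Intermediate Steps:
S(E, H) = -3 + (-5 + E)/(3 + H) (S(E, H) = -3 + (E - 5)/(H + 3) = -3 + (-5 + E)/(3 + H))
M(v, Q) = Q - (-16 - 3*Q)/(3 + Q) (M(v, Q) = Q - (-14 - 2 - 3*Q)/(3 + Q) = Q - (-16 - 3*Q)/(3 + Q))
((-71*(-81) + 65) - 8771) + M(-136, -171) = ((-71*(-81) + 65) - 8771) + (16 + (-171)**2 + 6*(-171))/(3 - 171) = ((5751 + 65) - 8771) + (16 + 29241 - 1026)/(-168) = (5816 - 8771) - 1/168*28231 = -2955 - 4033/24 = -74953/24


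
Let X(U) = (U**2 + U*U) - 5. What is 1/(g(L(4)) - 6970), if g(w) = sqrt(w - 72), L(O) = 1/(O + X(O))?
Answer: -216070/1506010131 - I*sqrt(69161)/1506010131 ≈ -0.00014347 - 1.7462e-7*I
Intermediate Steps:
X(U) = -5 + 2*U**2 (X(U) = (U**2 + U**2) - 5 = 2*U**2 - 5 = -5 + 2*U**2)
L(O) = 1/(-5 + O + 2*O**2) (L(O) = 1/(O + (-5 + 2*O**2)) = 1/(-5 + O + 2*O**2))
g(w) = sqrt(-72 + w)
1/(g(L(4)) - 6970) = 1/(sqrt(-72 + 1/(-5 + 4 + 2*4**2)) - 6970) = 1/(sqrt(-72 + 1/(-5 + 4 + 2*16)) - 6970) = 1/(sqrt(-72 + 1/(-5 + 4 + 32)) - 6970) = 1/(sqrt(-72 + 1/31) - 6970) = 1/(sqrt(-2231/31) - 6970) = 1/(I*sqrt(69161)/31 - 6970) = 1/(-6970 + I*sqrt(69161)/31)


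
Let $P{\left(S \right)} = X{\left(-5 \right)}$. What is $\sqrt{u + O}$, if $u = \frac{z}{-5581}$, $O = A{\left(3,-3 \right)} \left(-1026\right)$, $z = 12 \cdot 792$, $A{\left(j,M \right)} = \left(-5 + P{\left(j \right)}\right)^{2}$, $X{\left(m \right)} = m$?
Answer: $\frac{18 i \sqrt{9863558026}}{5581} \approx 320.31 i$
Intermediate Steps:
$P{\left(S \right)} = -5$
$A{\left(j,M \right)} = 100$ ($A{\left(j,M \right)} = \left(-5 - 5\right)^{2} = \left(-10\right)^{2} = 100$)
$z = 9504$
$O = -102600$ ($O = 100 \left(-1026\right) = -102600$)
$u = - \frac{9504}{5581}$ ($u = \frac{9504}{-5581} = 9504 \left(- \frac{1}{5581}\right) = - \frac{9504}{5581} \approx -1.7029$)
$\sqrt{u + O} = \sqrt{- \frac{9504}{5581} - 102600} = \sqrt{- \frac{572620104}{5581}} = \frac{18 i \sqrt{9863558026}}{5581}$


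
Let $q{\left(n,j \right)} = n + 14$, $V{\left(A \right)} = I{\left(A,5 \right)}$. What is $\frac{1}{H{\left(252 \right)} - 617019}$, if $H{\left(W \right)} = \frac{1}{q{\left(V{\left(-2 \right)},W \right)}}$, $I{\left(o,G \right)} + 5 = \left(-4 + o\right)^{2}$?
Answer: $- \frac{45}{27765854} \approx -1.6207 \cdot 10^{-6}$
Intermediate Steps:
$I{\left(o,G \right)} = -5 + \left(-4 + o\right)^{2}$
$V{\left(A \right)} = -5 + \left(-4 + A\right)^{2}$
$q{\left(n,j \right)} = 14 + n$
$H{\left(W \right)} = \frac{1}{45}$ ($H{\left(W \right)} = \frac{1}{14 - \left(5 - \left(-4 - 2\right)^{2}\right)} = \frac{1}{14 - \left(5 - \left(-6\right)^{2}\right)} = \frac{1}{14 + \left(-5 + 36\right)} = \frac{1}{14 + 31} = \frac{1}{45}$)
$\frac{1}{H{\left(252 \right)} - 617019} = \frac{1}{\frac{1}{45} - 617019} = \frac{1}{- \frac{27765854}{45}} = - \frac{45}{27765854}$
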